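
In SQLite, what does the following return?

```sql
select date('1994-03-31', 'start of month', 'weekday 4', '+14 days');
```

`start of month` rewinds 1994-03-31 to 1994-03-01.
`weekday 4` advances to the next Thursday; 1994-03-01 is a Tuesday, so it moves forward to 1994-03-03.
Advancing 14 more days within March lands on 1994-03-17.

1994-03-17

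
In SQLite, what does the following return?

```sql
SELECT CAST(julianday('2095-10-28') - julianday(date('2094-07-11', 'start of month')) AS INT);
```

484

`start of month` rewinds 2094-07-11 to 2094-07-01.
30 days remain in July 2094 after the 1st (31 − 1).
Full months from August 2094 through September 2095 contribute their day counts.
Then 28 days into October 2095.
Total: 30 + 31 + 30 + 31 + 30 + 31 + 31 + 28 + 31 + 30 + 31 + 30 + 31 + 31 + 30 + 28 = 484.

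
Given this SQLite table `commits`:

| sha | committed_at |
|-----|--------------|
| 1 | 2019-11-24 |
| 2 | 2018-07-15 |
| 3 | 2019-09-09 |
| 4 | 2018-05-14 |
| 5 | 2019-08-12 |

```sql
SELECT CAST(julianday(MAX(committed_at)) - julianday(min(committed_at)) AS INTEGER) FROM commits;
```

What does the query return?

559

MIN = 2018-05-14, MAX = 2019-11-24.
17 days remain in May 2018 after the 14th (31 − 14).
Full months from June 2018 through October 2019 contribute their day counts.
Then 24 days into November 2019.
Total: 17 + 30 + 31 + 31 + 30 + 31 + 30 + 31 + 31 + 28 + 31 + 30 + 31 + 30 + 31 + 31 + 30 + 31 + 24 = 559.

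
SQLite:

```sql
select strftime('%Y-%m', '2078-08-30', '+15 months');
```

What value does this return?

First apply '+15 months': 2078-08-30 → 2079-11-30.
`%Y-%m` extracts the year-month: 2079-11.

2079-11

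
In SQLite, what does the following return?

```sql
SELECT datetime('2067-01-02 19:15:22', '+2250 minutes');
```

2067-01-04 08:45:22

2250 minutes = 37h 30m; +2250 minutes from 2067-01-02 19:15:22 is 2067-01-04 08:45:22 (crosses midnight).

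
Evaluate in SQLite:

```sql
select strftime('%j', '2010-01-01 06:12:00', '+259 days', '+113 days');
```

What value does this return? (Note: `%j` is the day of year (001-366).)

First apply '+259 days', '+113 days': 2010-01-01 06:12:00 → 2011-01-08 06:12:00.
Day-of-year for 2011-01-08: days since 2011-01-01 inclusive = 8, zero-padded to 008.

008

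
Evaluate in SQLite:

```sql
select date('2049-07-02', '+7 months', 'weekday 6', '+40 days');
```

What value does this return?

2050-03-17

Adding +7 months to 2049-07-02 gives 2050-02-02.
`weekday 6` advances to the next Saturday; 2050-02-02 is a Wednesday, so it moves forward to 2050-02-05.
February 2050 has 28 days; 23 remain after the 5th, so 24 days reach 2050-03-01.
Advancing 16 more days within March lands on 2050-03-17.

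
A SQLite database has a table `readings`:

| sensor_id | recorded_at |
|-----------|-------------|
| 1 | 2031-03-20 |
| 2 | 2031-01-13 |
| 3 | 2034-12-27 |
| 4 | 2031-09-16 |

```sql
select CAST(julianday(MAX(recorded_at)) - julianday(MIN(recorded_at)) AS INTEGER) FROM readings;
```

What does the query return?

MIN = 2031-01-13, MAX = 2034-12-27.
18 days remain in January 2031 after the 13th (31 − 13).
Full months from February 2031 through November 2034 contribute their day counts.
Then 27 days into December 2034.
Total: 18 + 28 + 31 + 30 + 31 + 30 + 31 + 31 + 30 + 31 + 30 + 31 + 31 + 29 + 31 + 30 + 31 + 30 + 31 + 31 + 30 + 31 + 30 + 31 + 31 + 28 + 31 + 30 + 31 + 30 + 31 + 31 + 30 + 31 + 30 + 31 + 31 + 28 + 31 + 30 + 31 + 30 + 31 + 31 + 30 + 31 + 30 + 27 = 1444.

1444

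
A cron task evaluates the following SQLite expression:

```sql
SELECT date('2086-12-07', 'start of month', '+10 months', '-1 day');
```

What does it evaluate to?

2087-09-30

`start of month` rewinds 2086-12-07 to 2086-12-01.
Adding +10 months to 2086-12-01 gives 2087-10-01.
Going back 1 day from 2087-10-01 reaches 2087-09-30 (last day of September, 30 days).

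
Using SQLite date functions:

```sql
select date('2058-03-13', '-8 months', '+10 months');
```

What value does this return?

2058-05-13

Adding -8 months to 2058-03-13 gives 2057-07-13.
Adding +10 months to 2057-07-13 gives 2058-05-13.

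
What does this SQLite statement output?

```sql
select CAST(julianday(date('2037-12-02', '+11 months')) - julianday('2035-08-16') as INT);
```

1174

Adding +11 months to 2037-12-02 gives 2038-11-02.
15 days remain in August 2035 after the 16th (31 − 16).
Full months from September 2035 through October 2038 contribute their day counts.
Then 2 days into November 2038.
Total: 15 + 30 + 31 + 30 + 31 + 31 + 29 + 31 + 30 + 31 + 30 + 31 + 31 + 30 + 31 + 30 + 31 + 31 + 28 + 31 + 30 + 31 + 30 + 31 + 31 + 30 + 31 + 30 + 31 + 31 + 28 + 31 + 30 + 31 + 30 + 31 + 31 + 30 + 31 + 2 = 1174.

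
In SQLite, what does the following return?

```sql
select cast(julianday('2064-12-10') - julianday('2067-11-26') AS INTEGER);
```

21 days remain in December 2064 after the 10th (31 − 10).
Full months from January 2065 through October 2067 contribute their day counts.
Then 26 days into November 2067.
Total: 21 + 31 + 28 + 31 + 30 + 31 + 30 + 31 + 31 + 30 + 31 + 30 + 31 + 31 + 28 + 31 + 30 + 31 + 30 + 31 + 31 + 30 + 31 + 30 + 31 + 31 + 28 + 31 + 30 + 31 + 30 + 31 + 31 + 30 + 31 + 26 = 1081.
The subtraction is earlier − later, so the result is −1081 → -1081.

-1081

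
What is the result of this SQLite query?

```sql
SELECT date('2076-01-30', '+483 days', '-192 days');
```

Applying '+483 days' to 2076-01-30: counting 483 days forward gives 2077-05-27.
Applying '-192 days' to 2077-05-27: counting 192 days back gives 2076-11-16.

2076-11-16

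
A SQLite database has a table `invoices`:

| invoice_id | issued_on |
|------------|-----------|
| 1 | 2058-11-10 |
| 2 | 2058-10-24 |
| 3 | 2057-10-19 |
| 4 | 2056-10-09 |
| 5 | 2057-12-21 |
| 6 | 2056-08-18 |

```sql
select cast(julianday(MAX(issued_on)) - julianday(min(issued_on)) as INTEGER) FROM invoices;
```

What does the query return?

814

MIN = 2056-08-18, MAX = 2058-11-10.
13 days remain in August 2056 after the 18th (31 − 18).
Full months from September 2056 through October 2058 contribute their day counts.
Then 10 days into November 2058.
Total: 13 + 30 + 31 + 30 + 31 + 31 + 28 + 31 + 30 + 31 + 30 + 31 + 31 + 30 + 31 + 30 + 31 + 31 + 28 + 31 + 30 + 31 + 30 + 31 + 31 + 30 + 31 + 10 = 814.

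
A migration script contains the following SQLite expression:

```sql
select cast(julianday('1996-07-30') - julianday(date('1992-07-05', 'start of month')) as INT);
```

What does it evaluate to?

`start of month` rewinds 1992-07-05 to 1992-07-01.
30 days remain in July 1992 after the 1st (31 − 1).
Full months from August 1992 through June 1996 contribute their day counts.
Then 30 days into July 1996.
Total: 30 + 31 + 30 + 31 + 30 + 31 + 31 + 28 + 31 + 30 + 31 + 30 + 31 + 31 + 30 + 31 + 30 + 31 + 31 + 28 + 31 + 30 + 31 + 30 + 31 + 31 + 30 + 31 + 30 + 31 + 31 + 28 + 31 + 30 + 31 + 30 + 31 + 31 + 30 + 31 + 30 + 31 + 31 + 29 + 31 + 30 + 31 + 30 + 30 = 1490.

1490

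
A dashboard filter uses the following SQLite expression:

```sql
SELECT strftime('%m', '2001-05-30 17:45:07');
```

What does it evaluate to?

05

`%m` extracts the 2-digit month (01-12): 05.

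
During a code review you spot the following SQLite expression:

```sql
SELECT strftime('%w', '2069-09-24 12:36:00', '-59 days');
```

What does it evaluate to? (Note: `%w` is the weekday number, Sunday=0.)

6

First apply '-59 days': 2069-09-24 12:36:00 → 2069-07-27 12:36:00.
2069-07-27 is a Saturday; with Sunday=0 that is 6.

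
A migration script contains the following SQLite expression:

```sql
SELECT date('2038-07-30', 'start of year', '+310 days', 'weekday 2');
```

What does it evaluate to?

2038-11-09

`start of year` rewinds 2038-07-30 to 2038-01-01.
Applying '+310 days' to 2038-01-01: counting 310 days forward gives 2038-11-07.
`weekday 2` advances to the next Tuesday; 2038-11-07 is a Sunday, so it moves forward to 2038-11-09.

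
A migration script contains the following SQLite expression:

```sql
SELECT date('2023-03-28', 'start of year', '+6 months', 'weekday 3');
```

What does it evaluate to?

`start of year` rewinds 2023-03-28 to 2023-01-01.
Adding +6 months to 2023-01-01 gives 2023-07-01.
`weekday 3` advances to the next Wednesday; 2023-07-01 is a Saturday, so it moves forward to 2023-07-05.

2023-07-05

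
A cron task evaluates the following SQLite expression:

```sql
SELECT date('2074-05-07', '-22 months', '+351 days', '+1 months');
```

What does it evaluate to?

2073-07-23

Adding -22 months to 2074-05-07 gives 2072-07-07.
Applying '+351 days' to 2072-07-07: counting 351 days forward gives 2073-06-23.
Adding +1 month to 2073-06-23 gives 2073-07-23.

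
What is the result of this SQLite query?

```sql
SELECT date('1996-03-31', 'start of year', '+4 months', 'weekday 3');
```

`start of year` rewinds 1996-03-31 to 1996-01-01.
Adding +4 months to 1996-01-01 gives 1996-05-01.
`weekday 3` advances to the next Wednesday; 1996-05-01 is already a Wednesday, so it stays at 1996-05-01.

1996-05-01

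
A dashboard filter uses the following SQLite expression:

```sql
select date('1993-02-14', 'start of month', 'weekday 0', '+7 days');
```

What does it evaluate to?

`start of month` rewinds 1993-02-14 to 1993-02-01.
`weekday 0` advances to the next Sunday; 1993-02-01 is a Monday, so it moves forward to 1993-02-07.
Advancing 7 more days within February lands on 1993-02-14.

1993-02-14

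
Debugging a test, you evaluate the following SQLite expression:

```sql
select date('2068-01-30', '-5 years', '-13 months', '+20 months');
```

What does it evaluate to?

2063-08-30

Adding -5 years to 2068-01-30 gives 2063-01-30.
Adding -13 months to 2063-01-30 gives 2061-12-30.
Adding +20 months to 2061-12-30 gives 2063-08-30.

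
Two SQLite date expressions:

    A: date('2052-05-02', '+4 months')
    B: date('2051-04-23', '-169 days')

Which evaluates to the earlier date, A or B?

A = 2052-09-02.
B = 2050-11-05.
B is earlier.

B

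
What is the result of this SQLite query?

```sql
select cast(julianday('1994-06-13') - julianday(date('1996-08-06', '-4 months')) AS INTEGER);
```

Adding -4 months to 1996-08-06 gives 1996-04-06.
17 days remain in June 1994 after the 13th (30 − 13).
Full months from July 1994 through March 1996 contribute their day counts.
Then 6 days into April 1996.
Total: 17 + 31 + 31 + 30 + 31 + 30 + 31 + 31 + 28 + 31 + 30 + 31 + 30 + 31 + 31 + 30 + 31 + 30 + 31 + 31 + 29 + 31 + 6 = 663.
The subtraction is earlier − later, so the result is −663 → -663.

-663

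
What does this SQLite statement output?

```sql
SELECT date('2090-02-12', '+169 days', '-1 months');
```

Applying '+169 days' to 2090-02-12: counting 169 days forward gives 2090-07-31.
Adding -1 month to 2090-07-31 targets 2090-06-31. June 2090 has only 30 days, so SQLite normalizes the 1-day overflow forward to 2090-07-01.

2090-07-01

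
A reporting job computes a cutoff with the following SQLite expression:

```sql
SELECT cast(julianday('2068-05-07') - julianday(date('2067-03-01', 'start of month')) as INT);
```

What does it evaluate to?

`start of month` rewinds 2067-03-01 to 2067-03-01.
30 days remain in March 2067 after the 1st (31 − 1).
Full months from April 2067 through April 2068 contribute their day counts.
Then 7 days into May 2068.
Total: 30 + 30 + 31 + 30 + 31 + 31 + 30 + 31 + 30 + 31 + 31 + 29 + 31 + 30 + 7 = 433.

433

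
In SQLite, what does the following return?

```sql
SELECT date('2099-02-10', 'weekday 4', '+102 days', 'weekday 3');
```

`weekday 4` advances to the next Thursday; 2099-02-10 is a Tuesday, so it moves forward to 2099-02-12.
Applying '+102 days' to 2099-02-12: counting 102 days forward gives 2099-05-25.
`weekday 3` advances to the next Wednesday; 2099-05-25 is a Monday, so it moves forward to 2099-05-27.

2099-05-27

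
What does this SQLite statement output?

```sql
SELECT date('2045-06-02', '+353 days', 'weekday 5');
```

2046-05-25

Applying '+353 days' to 2045-06-02: counting 353 days forward gives 2046-05-21.
`weekday 5` advances to the next Friday; 2046-05-21 is a Monday, so it moves forward to 2046-05-25.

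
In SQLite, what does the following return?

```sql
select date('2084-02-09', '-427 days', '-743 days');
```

2080-11-26

Applying '-427 days' to 2084-02-09: counting 427 days back gives 2082-12-09.
Applying '-743 days' to 2082-12-09: counting 743 days back gives 2080-11-26.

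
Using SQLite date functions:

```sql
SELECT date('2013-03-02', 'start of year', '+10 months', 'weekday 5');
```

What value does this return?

`start of year` rewinds 2013-03-02 to 2013-01-01.
Adding +10 months to 2013-01-01 gives 2013-11-01.
`weekday 5` advances to the next Friday; 2013-11-01 is already a Friday, so it stays at 2013-11-01.

2013-11-01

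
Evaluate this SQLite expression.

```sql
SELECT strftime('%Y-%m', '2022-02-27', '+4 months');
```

First apply '+4 months': 2022-02-27 → 2022-06-27.
`%Y-%m` extracts the year-month: 2022-06.

2022-06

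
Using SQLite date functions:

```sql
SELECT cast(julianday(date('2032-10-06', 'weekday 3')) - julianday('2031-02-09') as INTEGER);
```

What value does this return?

`weekday 3` advances to the next Wednesday; 2032-10-06 is already a Wednesday, so it stays at 2032-10-06.
19 days remain in February 2031 after the 9th (28 − 9).
Full months from March 2031 through September 2032 contribute their day counts.
Then 6 days into October 2032.
Total: 19 + 31 + 30 + 31 + 30 + 31 + 31 + 30 + 31 + 30 + 31 + 31 + 29 + 31 + 30 + 31 + 30 + 31 + 31 + 30 + 6 = 605.

605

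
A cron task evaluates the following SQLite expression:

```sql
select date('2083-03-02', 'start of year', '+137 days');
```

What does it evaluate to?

`start of year` rewinds 2083-03-02 to 2083-01-01.
Applying '+137 days' to 2083-01-01: counting 137 days forward gives 2083-05-18.

2083-05-18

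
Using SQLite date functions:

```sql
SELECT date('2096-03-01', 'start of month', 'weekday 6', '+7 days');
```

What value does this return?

`start of month` rewinds 2096-03-01 to 2096-03-01.
`weekday 6` advances to the next Saturday; 2096-03-01 is a Thursday, so it moves forward to 2096-03-03.
Advancing 7 more days within March lands on 2096-03-10.

2096-03-10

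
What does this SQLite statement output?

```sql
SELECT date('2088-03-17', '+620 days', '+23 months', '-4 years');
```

2087-10-27

Applying '+620 days' to 2088-03-17: counting 620 days forward gives 2089-11-27.
Adding +23 months to 2089-11-27 gives 2091-10-27.
Adding -4 years to 2091-10-27 gives 2087-10-27.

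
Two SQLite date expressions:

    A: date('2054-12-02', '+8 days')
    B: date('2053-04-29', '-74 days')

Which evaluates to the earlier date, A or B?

B

A = 2054-12-10.
B = 2053-02-14.
B is earlier.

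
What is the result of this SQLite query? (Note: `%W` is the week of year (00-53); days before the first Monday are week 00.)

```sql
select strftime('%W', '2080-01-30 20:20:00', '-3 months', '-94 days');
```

30

First apply '-3 months', '-94 days': 2080-01-30 20:20:00 → 2079-07-28 20:20:00.
2079-07-28 is a Friday. SQLite's %W counts Mondays since the year started; the result is 30.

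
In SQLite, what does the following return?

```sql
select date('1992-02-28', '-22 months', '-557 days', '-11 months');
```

Adding -22 months to 1992-02-28 gives 1990-04-28.
Applying '-557 days' to 1990-04-28: counting 557 days back gives 1988-10-18.
Adding -11 months to 1988-10-18 gives 1987-11-18.

1987-11-18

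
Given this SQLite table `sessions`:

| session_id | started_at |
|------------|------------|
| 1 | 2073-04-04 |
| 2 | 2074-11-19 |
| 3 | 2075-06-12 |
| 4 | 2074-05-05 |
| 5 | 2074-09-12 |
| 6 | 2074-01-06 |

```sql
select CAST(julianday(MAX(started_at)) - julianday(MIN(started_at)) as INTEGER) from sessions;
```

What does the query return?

799

MIN = 2073-04-04, MAX = 2075-06-12.
26 days remain in April 2073 after the 4th (30 − 4).
Full months from May 2073 through May 2075 contribute their day counts.
Then 12 days into June 2075.
Total: 26 + 31 + 30 + 31 + 31 + 30 + 31 + 30 + 31 + 31 + 28 + 31 + 30 + 31 + 30 + 31 + 31 + 30 + 31 + 30 + 31 + 31 + 28 + 31 + 30 + 31 + 12 = 799.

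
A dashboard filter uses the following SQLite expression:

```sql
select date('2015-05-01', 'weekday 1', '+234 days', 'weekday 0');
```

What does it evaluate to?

`weekday 1` advances to the next Monday; 2015-05-01 is a Friday, so it moves forward to 2015-05-04.
Applying '+234 days' to 2015-05-04: counting 234 days forward gives 2015-12-24.
`weekday 0` advances to the next Sunday; 2015-12-24 is a Thursday, so it moves forward to 2015-12-27.

2015-12-27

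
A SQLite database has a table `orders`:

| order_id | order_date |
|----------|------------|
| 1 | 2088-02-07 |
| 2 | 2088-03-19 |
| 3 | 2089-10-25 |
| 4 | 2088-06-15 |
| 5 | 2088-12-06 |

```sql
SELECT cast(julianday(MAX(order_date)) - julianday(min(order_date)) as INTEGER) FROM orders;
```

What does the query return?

MIN = 2088-02-07, MAX = 2089-10-25.
22 days remain in February 2088 after the 7th (29 − 7).
Full months from March 2088 through September 2089 contribute their day counts.
Then 25 days into October 2089.
Total: 22 + 31 + 30 + 31 + 30 + 31 + 31 + 30 + 31 + 30 + 31 + 31 + 28 + 31 + 30 + 31 + 30 + 31 + 31 + 30 + 25 = 626.

626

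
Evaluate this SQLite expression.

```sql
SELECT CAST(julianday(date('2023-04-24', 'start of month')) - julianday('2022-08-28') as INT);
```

216

`start of month` rewinds 2023-04-24 to 2023-04-01.
3 days remain in August 2022 after the 28th (31 − 28).
Full months from September 2022 through March 2023 contribute their day counts.
Then 1 day into April 2023.
Total: 3 + 30 + 31 + 30 + 31 + 31 + 28 + 31 + 1 = 216.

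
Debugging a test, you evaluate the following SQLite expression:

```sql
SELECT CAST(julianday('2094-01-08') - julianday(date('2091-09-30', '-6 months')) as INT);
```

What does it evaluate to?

Adding -6 months to 2091-09-30 gives 2091-03-30.
1 day remains in March 2091 after the 30th (31 − 30).
Full months from April 2091 through December 2093 contribute their day counts.
Then 8 days into January 2094.
Total: 1 + 30 + 31 + 30 + 31 + 31 + 30 + 31 + 30 + 31 + 31 + 29 + 31 + 30 + 31 + 30 + 31 + 31 + 30 + 31 + 30 + 31 + 31 + 28 + 31 + 30 + 31 + 30 + 31 + 31 + 30 + 31 + 30 + 31 + 8 = 1015.

1015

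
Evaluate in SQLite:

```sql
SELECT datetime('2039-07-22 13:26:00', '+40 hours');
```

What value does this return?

+40 hours from 2039-07-22 13:26:00 is 2039-07-24 05:26:00 (crosses midnight).

2039-07-24 05:26:00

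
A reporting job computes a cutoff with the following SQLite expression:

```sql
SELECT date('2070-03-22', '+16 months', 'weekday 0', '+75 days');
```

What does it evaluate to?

Adding +16 months to 2070-03-22 gives 2071-07-22.
`weekday 0` advances to the next Sunday; 2071-07-22 is a Wednesday, so it moves forward to 2071-07-26.
Applying '+75 days' to 2071-07-26: counting 75 days forward gives 2071-10-09.

2071-10-09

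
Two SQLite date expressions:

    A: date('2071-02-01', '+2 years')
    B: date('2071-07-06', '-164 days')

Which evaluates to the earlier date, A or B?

B

A = 2073-02-01.
B = 2071-01-23.
B is earlier.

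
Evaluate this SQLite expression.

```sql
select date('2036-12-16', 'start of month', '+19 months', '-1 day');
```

2038-06-30

`start of month` rewinds 2036-12-16 to 2036-12-01.
Adding +19 months to 2036-12-01 gives 2038-07-01.
Going back 1 day from 2038-07-01 reaches 2038-06-30 (last day of June, 30 days).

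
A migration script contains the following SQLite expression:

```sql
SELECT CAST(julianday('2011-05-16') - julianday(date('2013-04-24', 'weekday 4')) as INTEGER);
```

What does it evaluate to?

`weekday 4` advances to the next Thursday; 2013-04-24 is a Wednesday, so it moves forward to 2013-04-25.
15 days remain in May 2011 after the 16th (31 − 16).
Full months from June 2011 through March 2013 contribute their day counts.
Then 25 days into April 2013.
Total: 15 + 30 + 31 + 31 + 30 + 31 + 30 + 31 + 31 + 29 + 31 + 30 + 31 + 30 + 31 + 31 + 30 + 31 + 30 + 31 + 31 + 28 + 31 + 25 = 710.
The subtraction is earlier − later, so the result is −710 → -710.

-710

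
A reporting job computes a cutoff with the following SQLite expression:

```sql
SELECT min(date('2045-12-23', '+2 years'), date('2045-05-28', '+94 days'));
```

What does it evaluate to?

date('2045-12-23', '+2 years') → 2047-12-23.
date('2045-05-28', '+94 days') → 2045-08-30.
Earlier of the two is 2045-08-30.

2045-08-30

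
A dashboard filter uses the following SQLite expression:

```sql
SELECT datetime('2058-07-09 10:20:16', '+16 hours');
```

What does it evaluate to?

2058-07-10 02:20:16

+16 hours from 2058-07-09 10:20:16 is 2058-07-10 02:20:16 (crosses midnight).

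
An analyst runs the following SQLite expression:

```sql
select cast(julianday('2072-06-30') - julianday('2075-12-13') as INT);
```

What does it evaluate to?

-1261

0 days remain in June 2072 after the 30th (30 − 30).
Full months from July 2072 through November 2075 contribute their day counts.
Then 13 days into December 2075.
Total: 0 + 31 + 31 + 30 + 31 + 30 + 31 + 31 + 28 + 31 + 30 + 31 + 30 + 31 + 31 + 30 + 31 + 30 + 31 + 31 + 28 + 31 + 30 + 31 + 30 + 31 + 31 + 30 + 31 + 30 + 31 + 31 + 28 + 31 + 30 + 31 + 30 + 31 + 31 + 30 + 31 + 30 + 13 = 1261.
The subtraction is earlier − later, so the result is −1261 → -1261.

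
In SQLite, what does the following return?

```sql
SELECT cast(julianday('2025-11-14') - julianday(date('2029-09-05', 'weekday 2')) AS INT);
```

`weekday 2` advances to the next Tuesday; 2029-09-05 is a Wednesday, so it moves forward to 2029-09-11.
16 days remain in November 2025 after the 14th (30 − 14).
Full months from December 2025 through August 2029 contribute their day counts.
Then 11 days into September 2029.
Total: 16 + 31 + 31 + 28 + 31 + 30 + 31 + 30 + 31 + 31 + 30 + 31 + 30 + 31 + 31 + 28 + 31 + 30 + 31 + 30 + 31 + 31 + 30 + 31 + 30 + 31 + 31 + 29 + 31 + 30 + 31 + 30 + 31 + 31 + 30 + 31 + 30 + 31 + 31 + 28 + 31 + 30 + 31 + 30 + 31 + 31 + 11 = 1397.
The subtraction is earlier − later, so the result is −1397 → -1397.

-1397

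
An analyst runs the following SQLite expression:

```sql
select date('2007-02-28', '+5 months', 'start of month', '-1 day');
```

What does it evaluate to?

Adding +5 months to 2007-02-28 gives 2007-07-28.
`start of month` rewinds 2007-07-28 to 2007-07-01.
Going back 1 day from 2007-07-01 reaches 2007-06-30 (last day of June, 30 days).

2007-06-30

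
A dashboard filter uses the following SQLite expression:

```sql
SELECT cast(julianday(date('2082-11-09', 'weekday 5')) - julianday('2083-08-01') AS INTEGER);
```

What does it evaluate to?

-261

`weekday 5` advances to the next Friday; 2082-11-09 is a Monday, so it moves forward to 2082-11-13.
17 days remain in November 2082 after the 13th (30 − 13).
Full months from December 2082 through July 2083 contribute their day counts.
Then 1 day into August 2083.
Total: 17 + 31 + 31 + 28 + 31 + 30 + 31 + 30 + 31 + 1 = 261.
The subtraction is earlier − later, so the result is −261 → -261.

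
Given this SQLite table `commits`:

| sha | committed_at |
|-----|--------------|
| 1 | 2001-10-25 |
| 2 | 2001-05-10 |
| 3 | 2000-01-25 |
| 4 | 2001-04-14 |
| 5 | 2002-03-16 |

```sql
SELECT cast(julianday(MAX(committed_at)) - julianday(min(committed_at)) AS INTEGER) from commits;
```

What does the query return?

MIN = 2000-01-25, MAX = 2002-03-16.
6 days remain in January 2000 after the 25th (31 − 25).
Full months from February 2000 through February 2002 contribute their day counts.
Then 16 days into March 2002.
Total: 6 + 29 + 31 + 30 + 31 + 30 + 31 + 31 + 30 + 31 + 30 + 31 + 31 + 28 + 31 + 30 + 31 + 30 + 31 + 31 + 30 + 31 + 30 + 31 + 31 + 28 + 16 = 781.

781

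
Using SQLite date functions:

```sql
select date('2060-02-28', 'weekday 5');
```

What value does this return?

2060-03-05

`weekday 5` advances to the next Friday; 2060-02-28 is a Saturday, so it moves forward to 2060-03-05.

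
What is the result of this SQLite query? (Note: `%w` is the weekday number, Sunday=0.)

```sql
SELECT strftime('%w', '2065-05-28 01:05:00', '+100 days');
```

First apply '+100 days': 2065-05-28 01:05:00 → 2065-09-05 01:05:00.
2065-09-05 is a Saturday; with Sunday=0 that is 6.

6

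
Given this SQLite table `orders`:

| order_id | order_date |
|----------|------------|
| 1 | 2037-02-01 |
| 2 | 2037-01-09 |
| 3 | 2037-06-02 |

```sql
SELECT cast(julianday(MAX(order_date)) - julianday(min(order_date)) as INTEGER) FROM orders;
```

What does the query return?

144

MIN = 2037-01-09, MAX = 2037-06-02.
22 days remain in January 2037 after the 9th (31 − 9).
February 2037: 28 days.
March 2037: 31 days.
April 2037: 30 days.
May 2037: 31 days.
Then 2 days into June 2037.
Total: 22 + 28 + 31 + 30 + 31 + 2 = 144.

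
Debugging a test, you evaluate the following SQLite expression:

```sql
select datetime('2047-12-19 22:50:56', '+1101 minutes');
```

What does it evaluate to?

2047-12-20 17:11:56

1101 minutes = 18h 21m; +1101 minutes from 2047-12-19 22:50:56 is 2047-12-20 17:11:56 (crosses midnight).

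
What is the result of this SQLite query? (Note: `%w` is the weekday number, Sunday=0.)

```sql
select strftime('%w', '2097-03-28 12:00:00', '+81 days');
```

First apply '+81 days': 2097-03-28 12:00:00 → 2097-06-17 12:00:00.
2097-06-17 is a Monday; with Sunday=0 that is 1.

1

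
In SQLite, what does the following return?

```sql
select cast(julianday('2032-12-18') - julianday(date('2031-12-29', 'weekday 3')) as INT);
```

`weekday 3` advances to the next Wednesday; 2031-12-29 is a Monday, so it moves forward to 2031-12-31.
0 days remain in December 2031 after the 31st (31 − 31).
Full months from January 2032 through November 2032 contribute their day counts.
Then 18 days into December 2032.
Total: 0 + 31 + 29 + 31 + 30 + 31 + 30 + 31 + 31 + 30 + 31 + 30 + 18 = 353.

353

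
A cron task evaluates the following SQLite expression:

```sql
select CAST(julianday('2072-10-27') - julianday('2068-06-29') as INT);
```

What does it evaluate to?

1581

1 day remains in June 2068 after the 29th (30 − 29).
Full months from July 2068 through September 2072 contribute their day counts.
Then 27 days into October 2072.
Total: 1 + 31 + 31 + 30 + 31 + 30 + 31 + 31 + 28 + 31 + 30 + 31 + 30 + 31 + 31 + 30 + 31 + 30 + 31 + 31 + 28 + 31 + 30 + 31 + 30 + 31 + 31 + 30 + 31 + 30 + 31 + 31 + 28 + 31 + 30 + 31 + 30 + 31 + 31 + 30 + 31 + 30 + 31 + 31 + 29 + 31 + 30 + 31 + 30 + 31 + 31 + 30 + 27 = 1581.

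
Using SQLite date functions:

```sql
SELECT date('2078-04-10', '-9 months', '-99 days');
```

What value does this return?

2077-04-02

Adding -9 months to 2078-04-10 gives 2077-07-10.
Applying '-99 days' to 2077-07-10: counting 99 days back gives 2077-04-02.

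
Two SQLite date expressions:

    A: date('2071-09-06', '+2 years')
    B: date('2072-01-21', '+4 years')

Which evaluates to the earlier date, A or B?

A = 2073-09-06.
B = 2076-01-21.
A is earlier.

A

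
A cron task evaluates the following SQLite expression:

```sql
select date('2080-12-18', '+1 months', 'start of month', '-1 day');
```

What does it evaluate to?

2080-12-31

Adding +1 month to 2080-12-18 gives 2081-01-18.
`start of month` rewinds 2081-01-18 to 2081-01-01.
Going back 1 day from 2081-01-01 reaches 2080-12-31 (last day of December, 31 days).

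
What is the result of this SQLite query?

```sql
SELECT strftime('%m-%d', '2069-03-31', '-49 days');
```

02-10

First apply '-49 days': 2069-03-31 → 2069-02-10.
`%m-%d` extracts the month-day: 02-10.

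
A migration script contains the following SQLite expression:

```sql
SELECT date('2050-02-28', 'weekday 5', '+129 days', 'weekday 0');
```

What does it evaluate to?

`weekday 5` advances to the next Friday; 2050-02-28 is a Monday, so it moves forward to 2050-03-04.
Applying '+129 days' to 2050-03-04: counting 129 days forward gives 2050-07-11.
`weekday 0` advances to the next Sunday; 2050-07-11 is a Monday, so it moves forward to 2050-07-17.

2050-07-17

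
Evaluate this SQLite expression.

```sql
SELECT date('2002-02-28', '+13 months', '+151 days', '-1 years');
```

Adding +13 months to 2002-02-28 gives 2003-03-28.
Applying '+151 days' to 2003-03-28: counting 151 days forward gives 2003-08-26.
Adding -1 year to 2003-08-26 gives 2002-08-26.

2002-08-26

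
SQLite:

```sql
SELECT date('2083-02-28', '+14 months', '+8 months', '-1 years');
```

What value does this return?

2083-12-28

Adding +14 months to 2083-02-28 gives 2084-04-28.
Adding +8 months to 2084-04-28 gives 2084-12-28.
Adding -1 year to 2084-12-28 gives 2083-12-28.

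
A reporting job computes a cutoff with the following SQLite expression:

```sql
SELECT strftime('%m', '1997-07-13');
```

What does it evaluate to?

07

`%m` extracts the 2-digit month (01-12): 07.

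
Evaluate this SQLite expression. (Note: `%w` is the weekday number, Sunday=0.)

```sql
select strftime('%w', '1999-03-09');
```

2

1999-03-09 is a Tuesday; with Sunday=0 that is 2.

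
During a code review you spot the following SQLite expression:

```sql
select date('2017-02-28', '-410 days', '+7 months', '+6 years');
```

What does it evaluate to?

Applying '-410 days' to 2017-02-28: counting 410 days back gives 2016-01-15.
Adding +7 months to 2016-01-15 gives 2016-08-15.
Adding +6 years to 2016-08-15 gives 2022-08-15.

2022-08-15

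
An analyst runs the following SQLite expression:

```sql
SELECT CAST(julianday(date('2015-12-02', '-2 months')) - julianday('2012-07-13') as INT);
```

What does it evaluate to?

Adding -2 months to 2015-12-02 gives 2015-10-02.
18 days remain in July 2012 after the 13th (31 − 13).
Full months from August 2012 through September 2015 contribute their day counts.
Then 2 days into October 2015.
Total: 18 + 31 + 30 + 31 + 30 + 31 + 31 + 28 + 31 + 30 + 31 + 30 + 31 + 31 + 30 + 31 + 30 + 31 + 31 + 28 + 31 + 30 + 31 + 30 + 31 + 31 + 30 + 31 + 30 + 31 + 31 + 28 + 31 + 30 + 31 + 30 + 31 + 31 + 30 + 2 = 1176.

1176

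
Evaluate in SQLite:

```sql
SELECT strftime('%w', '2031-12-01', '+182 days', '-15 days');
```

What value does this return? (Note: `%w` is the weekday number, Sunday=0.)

First apply '+182 days', '-15 days': 2031-12-01 → 2032-05-16.
2032-05-16 is a Sunday; with Sunday=0 that is 0.

0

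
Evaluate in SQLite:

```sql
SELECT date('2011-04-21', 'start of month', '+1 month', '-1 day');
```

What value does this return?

`start of month` rewinds 2011-04-21 to 2011-04-01.
Adding +1 month to 2011-04-01 gives 2011-05-01.
Going back 1 day from 2011-05-01 reaches 2011-04-30 (last day of April, 30 days).

2011-04-30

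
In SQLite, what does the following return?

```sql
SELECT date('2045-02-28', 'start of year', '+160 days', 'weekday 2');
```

2045-06-13

`start of year` rewinds 2045-02-28 to 2045-01-01.
Applying '+160 days' to 2045-01-01: counting 160 days forward gives 2045-06-10.
`weekday 2` advances to the next Tuesday; 2045-06-10 is a Saturday, so it moves forward to 2045-06-13.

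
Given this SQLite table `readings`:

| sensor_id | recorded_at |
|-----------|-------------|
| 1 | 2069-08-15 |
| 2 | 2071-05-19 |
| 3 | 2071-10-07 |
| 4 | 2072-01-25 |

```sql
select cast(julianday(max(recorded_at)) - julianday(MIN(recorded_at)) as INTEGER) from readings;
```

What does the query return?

MIN = 2069-08-15, MAX = 2072-01-25.
16 days remain in August 2069 after the 15th (31 − 15).
Full months from September 2069 through December 2071 contribute their day counts.
Then 25 days into January 2072.
Total: 16 + 30 + 31 + 30 + 31 + 31 + 28 + 31 + 30 + 31 + 30 + 31 + 31 + 30 + 31 + 30 + 31 + 31 + 28 + 31 + 30 + 31 + 30 + 31 + 31 + 30 + 31 + 30 + 31 + 25 = 893.

893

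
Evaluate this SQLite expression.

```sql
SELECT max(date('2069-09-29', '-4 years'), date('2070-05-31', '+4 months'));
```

date('2069-09-29', '-4 years') → 2065-09-29.
date('2070-05-31', '+4 months') → 2070-10-01.
Later of the two is 2070-10-01.

2070-10-01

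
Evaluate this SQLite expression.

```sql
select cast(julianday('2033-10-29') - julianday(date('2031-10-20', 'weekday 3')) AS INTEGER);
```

`weekday 3` advances to the next Wednesday; 2031-10-20 is a Monday, so it moves forward to 2031-10-22.
9 days remain in October 2031 after the 22nd (31 − 22).
Full months from November 2031 through September 2033 contribute their day counts.
Then 29 days into October 2033.
Total: 9 + 30 + 31 + 31 + 29 + 31 + 30 + 31 + 30 + 31 + 31 + 30 + 31 + 30 + 31 + 31 + 28 + 31 + 30 + 31 + 30 + 31 + 31 + 30 + 29 = 738.

738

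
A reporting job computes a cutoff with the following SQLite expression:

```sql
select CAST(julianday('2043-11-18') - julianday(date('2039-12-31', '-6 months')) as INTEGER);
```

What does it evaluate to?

1601

Adding -6 months to 2039-12-31 targets 2039-06-31. June 2039 has only 30 days, so SQLite normalizes the 1-day overflow forward to 2039-07-01.
30 days remain in July 2039 after the 1st (31 − 1).
Full months from August 2039 through October 2043 contribute their day counts.
Then 18 days into November 2043.
Total: 30 + 31 + 30 + 31 + 30 + 31 + 31 + 29 + 31 + 30 + 31 + 30 + 31 + 31 + 30 + 31 + 30 + 31 + 31 + 28 + 31 + 30 + 31 + 30 + 31 + 31 + 30 + 31 + 30 + 31 + 31 + 28 + 31 + 30 + 31 + 30 + 31 + 31 + 30 + 31 + 30 + 31 + 31 + 28 + 31 + 30 + 31 + 30 + 31 + 31 + 30 + 31 + 18 = 1601.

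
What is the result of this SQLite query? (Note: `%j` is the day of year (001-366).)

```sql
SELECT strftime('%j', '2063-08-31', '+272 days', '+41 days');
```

191

First apply '+272 days', '+41 days': 2063-08-31 → 2064-07-09.
Day-of-year for 2064-07-09: days since 2064-01-01 inclusive = 191, zero-padded to 191.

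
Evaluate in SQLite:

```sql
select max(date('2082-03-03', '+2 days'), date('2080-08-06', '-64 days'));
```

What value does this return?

2082-03-05

date('2082-03-03', '+2 days') → 2082-03-05.
date('2080-08-06', '-64 days') → 2080-06-03.
Later of the two is 2082-03-05.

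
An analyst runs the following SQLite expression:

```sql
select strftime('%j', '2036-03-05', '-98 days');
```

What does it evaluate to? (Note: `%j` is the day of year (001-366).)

First apply '-98 days': 2036-03-05 → 2035-11-28.
Day-of-year for 2035-11-28: days since 2035-01-01 inclusive = 332, zero-padded to 332.

332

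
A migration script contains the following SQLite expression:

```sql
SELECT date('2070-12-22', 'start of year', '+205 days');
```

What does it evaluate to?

`start of year` rewinds 2070-12-22 to 2070-01-01.
Applying '+205 days' to 2070-01-01: counting 205 days forward gives 2070-07-25.

2070-07-25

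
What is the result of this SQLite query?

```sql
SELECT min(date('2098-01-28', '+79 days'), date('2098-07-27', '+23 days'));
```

2098-04-17

date('2098-01-28', '+79 days') → 2098-04-17.
date('2098-07-27', '+23 days') → 2098-08-19.
Earlier of the two is 2098-04-17.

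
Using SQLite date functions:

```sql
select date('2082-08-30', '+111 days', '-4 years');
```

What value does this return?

Applying '+111 days' to 2082-08-30: counting 111 days forward gives 2082-12-19.
Adding -4 years to 2082-12-19 gives 2078-12-19.

2078-12-19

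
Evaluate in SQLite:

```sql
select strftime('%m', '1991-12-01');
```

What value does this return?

`%m` extracts the 2-digit month (01-12): 12.

12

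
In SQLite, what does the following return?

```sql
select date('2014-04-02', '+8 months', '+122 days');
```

Adding +8 months to 2014-04-02 gives 2014-12-02.
Applying '+122 days' to 2014-12-02: counting 122 days forward gives 2015-04-03.

2015-04-03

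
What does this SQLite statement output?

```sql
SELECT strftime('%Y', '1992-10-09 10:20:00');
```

`%Y` extracts the 4-digit year: 1992.

1992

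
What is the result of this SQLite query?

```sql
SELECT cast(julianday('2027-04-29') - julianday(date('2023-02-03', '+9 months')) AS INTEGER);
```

Adding +9 months to 2023-02-03 gives 2023-11-03.
27 days remain in November 2023 after the 3rd (30 − 3).
Full months from December 2023 through March 2027 contribute their day counts.
Then 29 days into April 2027.
Total: 27 + 31 + 31 + 29 + 31 + 30 + 31 + 30 + 31 + 31 + 30 + 31 + 30 + 31 + 31 + 28 + 31 + 30 + 31 + 30 + 31 + 31 + 30 + 31 + 30 + 31 + 31 + 28 + 31 + 30 + 31 + 30 + 31 + 31 + 30 + 31 + 30 + 31 + 31 + 28 + 31 + 29 = 1273.

1273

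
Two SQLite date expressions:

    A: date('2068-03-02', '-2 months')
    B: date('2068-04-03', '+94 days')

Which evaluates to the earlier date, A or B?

A

A = 2068-01-02.
B = 2068-07-06.
A is earlier.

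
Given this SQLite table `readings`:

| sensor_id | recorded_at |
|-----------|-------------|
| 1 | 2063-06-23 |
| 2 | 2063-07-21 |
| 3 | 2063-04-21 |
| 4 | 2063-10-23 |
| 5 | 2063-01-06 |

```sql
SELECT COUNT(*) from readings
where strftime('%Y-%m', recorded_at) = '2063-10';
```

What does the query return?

1

Rows with year-month 2063-10: 2063-10-23 → 1.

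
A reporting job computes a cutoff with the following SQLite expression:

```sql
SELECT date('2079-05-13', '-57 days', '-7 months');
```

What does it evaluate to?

Applying '-57 days' to 2079-05-13: counting 57 days back gives 2079-03-17.
Adding -7 months to 2079-03-17 gives 2078-08-17.

2078-08-17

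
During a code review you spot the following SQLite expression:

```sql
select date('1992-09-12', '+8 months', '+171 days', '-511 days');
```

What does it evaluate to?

1992-06-06

Adding +8 months to 1992-09-12 gives 1993-05-12.
Applying '+171 days' to 1993-05-12: counting 171 days forward gives 1993-10-30.
Applying '-511 days' to 1993-10-30: counting 511 days back gives 1992-06-06.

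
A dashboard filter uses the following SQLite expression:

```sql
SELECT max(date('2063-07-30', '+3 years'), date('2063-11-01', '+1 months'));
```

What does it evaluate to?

2066-07-30

date('2063-07-30', '+3 years') → 2066-07-30.
date('2063-11-01', '+1 months') → 2063-12-01.
Later of the two is 2066-07-30.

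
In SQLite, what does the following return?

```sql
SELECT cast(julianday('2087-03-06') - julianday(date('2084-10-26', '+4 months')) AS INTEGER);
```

Adding +4 months to 2084-10-26 gives 2085-02-26.
2 days remain in February 2085 after the 26th (28 − 26).
Full months from March 2085 through February 2087 contribute their day counts.
Then 6 days into March 2087.
Total: 2 + 31 + 30 + 31 + 30 + 31 + 31 + 30 + 31 + 30 + 31 + 31 + 28 + 31 + 30 + 31 + 30 + 31 + 31 + 30 + 31 + 30 + 31 + 31 + 28 + 6 = 738.

738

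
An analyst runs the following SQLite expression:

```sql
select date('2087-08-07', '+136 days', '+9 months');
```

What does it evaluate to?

2088-09-21

Applying '+136 days' to 2087-08-07: counting 136 days forward gives 2087-12-21.
Adding +9 months to 2087-12-21 gives 2088-09-21.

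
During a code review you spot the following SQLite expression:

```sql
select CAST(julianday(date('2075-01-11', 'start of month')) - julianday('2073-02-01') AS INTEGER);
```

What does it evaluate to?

`start of month` rewinds 2075-01-11 to 2075-01-01.
27 days remain in February 2073 after the 1st (28 − 1).
Full months from March 2073 through December 2074 contribute their day counts.
Then 1 day into January 2075.
Total: 27 + 31 + 30 + 31 + 30 + 31 + 31 + 30 + 31 + 30 + 31 + 31 + 28 + 31 + 30 + 31 + 30 + 31 + 31 + 30 + 31 + 30 + 31 + 1 = 699.

699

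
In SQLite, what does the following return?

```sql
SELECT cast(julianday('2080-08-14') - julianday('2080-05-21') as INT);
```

85

10 days remain in May 2080 after the 21st (31 − 21).
June 2080: 30 days.
July 2080: 31 days.
Then 14 days into August 2080.
Total: 10 + 30 + 31 + 14 = 85.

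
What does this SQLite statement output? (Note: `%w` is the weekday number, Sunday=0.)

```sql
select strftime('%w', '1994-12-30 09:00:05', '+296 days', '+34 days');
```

First apply '+296 days', '+34 days': 1994-12-30 09:00:05 → 1995-11-25 09:00:05.
1995-11-25 is a Saturday; with Sunday=0 that is 6.

6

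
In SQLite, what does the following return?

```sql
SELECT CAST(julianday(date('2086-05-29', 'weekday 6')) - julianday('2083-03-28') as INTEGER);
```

`weekday 6` advances to the next Saturday; 2086-05-29 is a Wednesday, so it moves forward to 2086-06-01.
3 days remain in March 2083 after the 28th (31 − 28).
Full months from April 2083 through May 2086 contribute their day counts.
Then 1 day into June 2086.
Total: 3 + 30 + 31 + 30 + 31 + 31 + 30 + 31 + 30 + 31 + 31 + 29 + 31 + 30 + 31 + 30 + 31 + 31 + 30 + 31 + 30 + 31 + 31 + 28 + 31 + 30 + 31 + 30 + 31 + 31 + 30 + 31 + 30 + 31 + 31 + 28 + 31 + 30 + 31 + 1 = 1161.

1161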